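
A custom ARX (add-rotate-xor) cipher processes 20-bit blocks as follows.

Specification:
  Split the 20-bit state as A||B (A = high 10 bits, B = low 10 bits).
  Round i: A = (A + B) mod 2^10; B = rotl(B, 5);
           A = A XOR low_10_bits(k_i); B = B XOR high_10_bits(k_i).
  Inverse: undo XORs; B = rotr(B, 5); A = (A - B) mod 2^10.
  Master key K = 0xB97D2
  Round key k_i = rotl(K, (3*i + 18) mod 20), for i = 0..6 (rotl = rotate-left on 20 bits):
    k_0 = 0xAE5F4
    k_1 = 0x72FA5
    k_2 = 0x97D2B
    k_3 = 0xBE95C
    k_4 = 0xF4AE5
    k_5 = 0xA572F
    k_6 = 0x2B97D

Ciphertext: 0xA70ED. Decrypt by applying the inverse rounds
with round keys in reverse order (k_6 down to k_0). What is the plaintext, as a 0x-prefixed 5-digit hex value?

0x3EB5F

s_0 = ciphertext = 0xA70ED
s_1 = InvRound(s_0, k_6) = 0xDFC62
s_2 = InvRound(s_1, k_5) = 0x566F7
s_3 = InvRound(s_2, k_4) = 0xC4CA9
s_4 = InvRound(s_3, k_3) = 0xF7672
s_5 = InvRound(s_4, k_2) = 0x555A1
s_6 = InvRound(s_5, k_1) = 0x6B543
s_7 = InvRound(s_6, k_0) = 0x3EB5F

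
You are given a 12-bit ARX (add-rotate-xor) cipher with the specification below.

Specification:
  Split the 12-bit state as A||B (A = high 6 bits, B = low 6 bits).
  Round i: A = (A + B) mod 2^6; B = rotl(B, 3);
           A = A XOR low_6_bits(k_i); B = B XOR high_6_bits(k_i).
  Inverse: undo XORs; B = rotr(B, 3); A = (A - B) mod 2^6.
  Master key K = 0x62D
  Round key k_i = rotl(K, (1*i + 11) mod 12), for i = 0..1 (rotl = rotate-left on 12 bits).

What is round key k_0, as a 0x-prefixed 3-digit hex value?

0xB16

K = 0x62D
k_0 = rotl(K, (1*0+11) mod 12) = rotl(K, 11) = 0xB16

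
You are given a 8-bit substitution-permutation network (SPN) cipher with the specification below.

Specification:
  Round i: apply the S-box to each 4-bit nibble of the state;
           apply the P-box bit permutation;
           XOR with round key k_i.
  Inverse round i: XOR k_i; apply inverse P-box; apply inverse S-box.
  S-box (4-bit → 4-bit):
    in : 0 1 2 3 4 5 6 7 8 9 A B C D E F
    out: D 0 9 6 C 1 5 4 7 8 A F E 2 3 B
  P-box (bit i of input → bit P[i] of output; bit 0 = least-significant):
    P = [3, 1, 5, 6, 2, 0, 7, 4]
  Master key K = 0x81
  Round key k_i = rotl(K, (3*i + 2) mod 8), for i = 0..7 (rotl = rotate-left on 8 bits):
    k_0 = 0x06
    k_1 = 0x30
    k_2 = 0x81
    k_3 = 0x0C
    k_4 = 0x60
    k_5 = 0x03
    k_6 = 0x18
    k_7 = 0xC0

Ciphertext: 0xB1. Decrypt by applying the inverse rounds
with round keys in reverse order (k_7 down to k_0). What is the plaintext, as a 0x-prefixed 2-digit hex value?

s_0 = ciphertext = 0xB1
s_1 = InvRound(s_0, k_7) = 0xA4
s_2 = InvRound(s_1, k_6) = 0x06
s_3 = InvRound(s_2, k_5) = 0xE1
s_4 = InvRound(s_3, k_4) = 0x31
s_5 = InvRound(s_4, k_3) = 0xF6
s_6 = InvRound(s_5, k_2) = 0xFC
s_7 = InvRound(s_6, k_1) = 0x62
s_8 = InvRound(s_7, k_0) = 0x54

0x54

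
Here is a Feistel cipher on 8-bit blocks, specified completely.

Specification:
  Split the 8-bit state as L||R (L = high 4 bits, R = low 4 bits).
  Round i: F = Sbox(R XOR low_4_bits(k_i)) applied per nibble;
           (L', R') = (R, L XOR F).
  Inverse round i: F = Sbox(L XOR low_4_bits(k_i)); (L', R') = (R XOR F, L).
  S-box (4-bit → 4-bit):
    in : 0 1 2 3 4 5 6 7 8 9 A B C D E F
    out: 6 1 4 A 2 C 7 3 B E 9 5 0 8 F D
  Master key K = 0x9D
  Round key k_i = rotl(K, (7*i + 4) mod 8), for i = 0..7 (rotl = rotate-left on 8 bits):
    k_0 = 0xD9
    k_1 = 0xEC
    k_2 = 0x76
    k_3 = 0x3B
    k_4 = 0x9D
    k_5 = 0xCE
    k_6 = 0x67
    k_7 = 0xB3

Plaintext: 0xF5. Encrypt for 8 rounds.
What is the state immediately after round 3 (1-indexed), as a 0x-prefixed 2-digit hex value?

s_0 = plaintext = 0xF5
s_1 = Round(s_0, k_0) = 0x5F
s_2 = Round(s_1, k_1) = 0xFF
s_3 = Round(s_2, k_2) = 0xF1
s_4 = Round(s_3, k_3) = 0x16
s_5 = Round(s_4, k_4) = 0x64
s_6 = Round(s_5, k_5) = 0x4F
s_7 = Round(s_6, k_6) = 0xFF
s_8 = Round(s_7, k_7) = 0xFF

0xF1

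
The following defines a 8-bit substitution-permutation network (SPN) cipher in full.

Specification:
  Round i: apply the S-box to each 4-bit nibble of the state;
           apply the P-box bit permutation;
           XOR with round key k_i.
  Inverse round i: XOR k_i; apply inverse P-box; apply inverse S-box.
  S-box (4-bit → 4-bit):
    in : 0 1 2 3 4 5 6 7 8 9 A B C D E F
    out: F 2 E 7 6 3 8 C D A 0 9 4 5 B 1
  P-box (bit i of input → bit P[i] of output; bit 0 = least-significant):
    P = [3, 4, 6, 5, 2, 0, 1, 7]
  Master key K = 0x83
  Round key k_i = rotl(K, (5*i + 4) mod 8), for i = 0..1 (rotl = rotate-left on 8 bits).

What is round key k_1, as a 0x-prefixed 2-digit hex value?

K = 0x83
k_0 = rotl(K, (5*0+4) mod 8) = rotl(K, 4) = 0x38
k_1 = rotl(K, (5*1+4) mod 8) = rotl(K, 1) = 0x07

0x07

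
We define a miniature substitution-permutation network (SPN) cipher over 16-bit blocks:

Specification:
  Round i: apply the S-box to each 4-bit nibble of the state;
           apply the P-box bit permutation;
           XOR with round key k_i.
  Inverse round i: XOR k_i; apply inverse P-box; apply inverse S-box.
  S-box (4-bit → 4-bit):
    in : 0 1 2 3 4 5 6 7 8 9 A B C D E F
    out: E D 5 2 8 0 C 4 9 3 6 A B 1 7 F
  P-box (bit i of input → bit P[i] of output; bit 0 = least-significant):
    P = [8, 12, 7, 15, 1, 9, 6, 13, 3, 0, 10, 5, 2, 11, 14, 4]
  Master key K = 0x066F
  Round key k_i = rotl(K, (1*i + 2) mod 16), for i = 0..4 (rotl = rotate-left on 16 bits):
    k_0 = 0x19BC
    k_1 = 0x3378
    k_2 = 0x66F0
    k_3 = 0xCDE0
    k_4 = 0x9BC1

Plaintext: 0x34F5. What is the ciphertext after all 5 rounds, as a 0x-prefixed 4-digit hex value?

0xF3C4

s_0 = plaintext = 0x34F5
s_1 = Round(s_0, k_0) = 0x33DE
s_2 = Round(s_1, k_1) = 0x2AFB
s_3 = Round(s_2, k_2) = 0x90B7
s_4 = Round(s_3, k_3) = 0xE345
s_5 = Round(s_4, k_4) = 0xF3C4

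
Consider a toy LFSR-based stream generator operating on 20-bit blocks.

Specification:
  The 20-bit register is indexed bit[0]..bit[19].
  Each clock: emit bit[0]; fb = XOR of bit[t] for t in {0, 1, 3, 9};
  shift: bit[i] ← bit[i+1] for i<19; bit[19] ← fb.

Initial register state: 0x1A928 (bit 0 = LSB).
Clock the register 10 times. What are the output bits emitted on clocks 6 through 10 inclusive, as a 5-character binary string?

10010

reg_0 = 0x1A928
clock 1: out=0, reg = 0x8D494
clock 2: out=0, reg = 0x46A4A
clock 3: out=0, reg = 0xA3525
clock 4: out=1, reg = 0xD1A92
clock 5: out=0, reg = 0x68D49
clock 6: out=1, reg = 0x346A4
clock 7: out=0, reg = 0x9A352
clock 8: out=0, reg = 0x4D1A9
clock 9: out=1, reg = 0x268D4
clock 10: out=0, reg = 0x1346A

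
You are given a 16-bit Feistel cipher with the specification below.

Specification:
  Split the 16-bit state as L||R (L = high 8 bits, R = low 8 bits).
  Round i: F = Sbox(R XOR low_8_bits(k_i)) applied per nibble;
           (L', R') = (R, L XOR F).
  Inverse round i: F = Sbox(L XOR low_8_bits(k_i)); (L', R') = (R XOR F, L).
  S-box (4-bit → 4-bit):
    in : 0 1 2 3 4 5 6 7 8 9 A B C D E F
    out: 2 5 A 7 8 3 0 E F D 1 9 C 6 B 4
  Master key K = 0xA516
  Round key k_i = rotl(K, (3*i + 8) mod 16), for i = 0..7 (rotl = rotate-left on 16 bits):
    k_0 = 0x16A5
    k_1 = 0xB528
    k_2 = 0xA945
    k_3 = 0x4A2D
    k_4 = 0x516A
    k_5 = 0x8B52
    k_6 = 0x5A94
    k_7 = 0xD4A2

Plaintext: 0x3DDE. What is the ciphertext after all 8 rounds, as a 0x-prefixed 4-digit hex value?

0x2433

s_0 = plaintext = 0x3DDE
s_1 = Round(s_0, k_0) = 0xDED4
s_2 = Round(s_1, k_1) = 0xD492
s_3 = Round(s_2, k_2) = 0x92BA
s_4 = Round(s_3, k_3) = 0xBA4C
s_5 = Round(s_4, k_4) = 0x4C1A
s_6 = Round(s_5, k_5) = 0x1AC3
s_7 = Round(s_6, k_6) = 0xC324
s_8 = Round(s_7, k_7) = 0x2433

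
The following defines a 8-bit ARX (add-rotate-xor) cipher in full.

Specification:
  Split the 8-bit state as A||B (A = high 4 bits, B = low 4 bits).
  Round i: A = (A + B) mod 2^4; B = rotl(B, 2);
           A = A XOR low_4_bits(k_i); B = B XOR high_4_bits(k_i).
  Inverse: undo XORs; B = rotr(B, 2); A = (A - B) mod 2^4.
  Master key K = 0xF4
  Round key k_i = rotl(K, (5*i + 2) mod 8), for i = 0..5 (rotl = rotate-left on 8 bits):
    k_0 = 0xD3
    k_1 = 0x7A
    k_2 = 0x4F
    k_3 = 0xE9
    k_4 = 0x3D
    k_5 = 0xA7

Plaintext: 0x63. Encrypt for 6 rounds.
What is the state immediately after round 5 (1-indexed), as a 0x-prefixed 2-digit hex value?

0xB0

s_0 = plaintext = 0x63
s_1 = Round(s_0, k_0) = 0xA1
s_2 = Round(s_1, k_1) = 0x13
s_3 = Round(s_2, k_2) = 0xB8
s_4 = Round(s_3, k_3) = 0xAC
s_5 = Round(s_4, k_4) = 0xB0
s_6 = Round(s_5, k_5) = 0xCA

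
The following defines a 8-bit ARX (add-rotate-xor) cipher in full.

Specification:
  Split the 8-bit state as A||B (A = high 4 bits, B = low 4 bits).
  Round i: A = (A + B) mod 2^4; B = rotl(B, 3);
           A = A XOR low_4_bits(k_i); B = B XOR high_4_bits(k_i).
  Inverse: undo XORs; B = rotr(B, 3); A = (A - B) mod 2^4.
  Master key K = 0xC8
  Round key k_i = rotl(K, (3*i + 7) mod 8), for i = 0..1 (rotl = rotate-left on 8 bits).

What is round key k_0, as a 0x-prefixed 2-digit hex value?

K = 0xC8
k_0 = rotl(K, (3*0+7) mod 8) = rotl(K, 7) = 0x64

0x64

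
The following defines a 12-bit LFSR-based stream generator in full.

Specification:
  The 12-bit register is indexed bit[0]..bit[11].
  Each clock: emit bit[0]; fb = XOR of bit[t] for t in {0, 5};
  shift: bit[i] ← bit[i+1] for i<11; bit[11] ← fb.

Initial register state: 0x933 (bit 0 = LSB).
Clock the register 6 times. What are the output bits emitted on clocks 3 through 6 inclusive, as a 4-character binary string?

0011

reg_0 = 0x933
clock 1: out=1, reg = 0x499
clock 2: out=1, reg = 0xA4C
clock 3: out=0, reg = 0x526
clock 4: out=0, reg = 0xA93
clock 5: out=1, reg = 0xD49
clock 6: out=1, reg = 0xEA4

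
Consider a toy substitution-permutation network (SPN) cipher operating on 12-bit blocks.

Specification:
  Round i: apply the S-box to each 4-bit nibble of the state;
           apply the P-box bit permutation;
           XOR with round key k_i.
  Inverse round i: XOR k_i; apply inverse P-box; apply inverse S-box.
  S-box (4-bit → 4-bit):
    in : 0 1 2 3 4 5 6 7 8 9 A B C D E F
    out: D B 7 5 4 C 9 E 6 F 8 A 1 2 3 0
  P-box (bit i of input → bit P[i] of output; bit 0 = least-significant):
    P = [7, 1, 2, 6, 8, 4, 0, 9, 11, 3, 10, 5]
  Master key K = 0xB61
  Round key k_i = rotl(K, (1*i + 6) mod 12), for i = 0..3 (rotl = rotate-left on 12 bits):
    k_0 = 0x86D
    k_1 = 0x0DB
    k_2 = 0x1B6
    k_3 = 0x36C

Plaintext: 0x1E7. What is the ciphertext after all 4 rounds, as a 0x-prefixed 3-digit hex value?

s_0 = plaintext = 0x1E7
s_1 = Round(s_0, k_0) = 0x113
s_2 = Round(s_1, k_1) = 0xB67
s_3 = Round(s_2, k_2) = 0x2D8
s_4 = Round(s_3, k_3) = 0xF72

0xF72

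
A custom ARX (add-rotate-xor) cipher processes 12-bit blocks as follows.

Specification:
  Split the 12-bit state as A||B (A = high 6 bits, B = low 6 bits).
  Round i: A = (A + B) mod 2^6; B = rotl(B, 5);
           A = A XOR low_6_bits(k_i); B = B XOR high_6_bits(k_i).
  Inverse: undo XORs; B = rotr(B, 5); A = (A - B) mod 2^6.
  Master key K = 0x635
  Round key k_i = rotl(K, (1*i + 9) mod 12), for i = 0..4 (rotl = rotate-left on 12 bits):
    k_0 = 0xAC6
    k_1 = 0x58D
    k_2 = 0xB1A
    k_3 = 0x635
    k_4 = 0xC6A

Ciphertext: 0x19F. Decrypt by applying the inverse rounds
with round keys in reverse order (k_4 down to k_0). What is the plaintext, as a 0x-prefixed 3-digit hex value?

s_0 = ciphertext = 0x19F
s_1 = InvRound(s_0, k_4) = 0x3DD
s_2 = InvRound(s_1, k_3) = 0xC0A
s_3 = InvRound(s_2, k_2) = 0x74D
s_4 = InvRound(s_3, k_1) = 0x6B6
s_5 = InvRound(s_4, k_0) = 0x8BA

0x8BA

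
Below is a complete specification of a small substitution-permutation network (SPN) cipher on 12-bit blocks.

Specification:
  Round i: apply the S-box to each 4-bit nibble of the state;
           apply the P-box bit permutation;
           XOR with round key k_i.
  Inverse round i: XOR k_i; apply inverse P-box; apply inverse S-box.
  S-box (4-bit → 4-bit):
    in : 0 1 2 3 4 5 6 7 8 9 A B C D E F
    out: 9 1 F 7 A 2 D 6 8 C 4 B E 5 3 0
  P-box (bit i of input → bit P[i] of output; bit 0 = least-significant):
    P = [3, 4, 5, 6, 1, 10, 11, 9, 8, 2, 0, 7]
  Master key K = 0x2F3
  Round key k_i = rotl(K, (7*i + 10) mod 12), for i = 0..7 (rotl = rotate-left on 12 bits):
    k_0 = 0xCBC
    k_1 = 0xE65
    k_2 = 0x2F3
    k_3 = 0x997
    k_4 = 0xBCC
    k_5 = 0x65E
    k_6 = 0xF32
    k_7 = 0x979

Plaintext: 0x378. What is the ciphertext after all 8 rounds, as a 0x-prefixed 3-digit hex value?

s_0 = plaintext = 0x378
s_1 = Round(s_0, k_0) = 0x1F9
s_2 = Round(s_1, k_1) = 0xF05
s_3 = Round(s_2, k_2) = 0x0E1
s_4 = Round(s_3, k_3) = 0xC1D
s_5 = Round(s_4, k_4) = 0xB63
s_6 = Round(s_5, k_5) = 0xDE0
s_7 = Round(s_6, k_6) = 0xA79
s_8 = Round(s_7, k_7) = 0x518

0x518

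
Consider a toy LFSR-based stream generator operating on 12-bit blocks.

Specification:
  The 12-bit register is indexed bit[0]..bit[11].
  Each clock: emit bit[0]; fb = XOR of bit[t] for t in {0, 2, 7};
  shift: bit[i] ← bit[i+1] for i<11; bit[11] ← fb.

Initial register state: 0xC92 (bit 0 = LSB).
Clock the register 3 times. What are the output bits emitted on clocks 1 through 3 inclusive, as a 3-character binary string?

010

reg_0 = 0xC92
clock 1: out=0, reg = 0xE49
clock 2: out=1, reg = 0xF24
clock 3: out=0, reg = 0xF92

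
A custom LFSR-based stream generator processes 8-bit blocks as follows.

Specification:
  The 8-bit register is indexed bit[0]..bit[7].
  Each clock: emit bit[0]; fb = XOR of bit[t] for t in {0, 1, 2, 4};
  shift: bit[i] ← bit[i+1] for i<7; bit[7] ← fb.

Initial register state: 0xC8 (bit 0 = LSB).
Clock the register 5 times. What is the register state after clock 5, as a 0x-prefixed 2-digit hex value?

0x96

reg_0 = 0xC8
clock 1: out=0, reg = 0x64
clock 2: out=0, reg = 0xB2
clock 3: out=0, reg = 0x59
clock 4: out=1, reg = 0x2C
clock 5: out=0, reg = 0x96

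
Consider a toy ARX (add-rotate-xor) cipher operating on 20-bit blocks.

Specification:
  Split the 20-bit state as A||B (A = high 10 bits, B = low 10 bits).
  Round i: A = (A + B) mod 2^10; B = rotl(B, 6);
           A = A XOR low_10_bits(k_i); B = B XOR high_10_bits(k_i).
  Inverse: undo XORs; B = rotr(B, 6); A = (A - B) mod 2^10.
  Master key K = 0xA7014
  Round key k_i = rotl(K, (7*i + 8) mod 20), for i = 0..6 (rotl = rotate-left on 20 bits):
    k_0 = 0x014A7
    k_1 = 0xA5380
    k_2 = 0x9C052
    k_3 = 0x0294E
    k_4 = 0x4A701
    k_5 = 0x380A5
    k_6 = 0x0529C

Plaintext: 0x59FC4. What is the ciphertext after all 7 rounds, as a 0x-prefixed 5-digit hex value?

s_0 = plaintext = 0x59FC4
s_1 = Round(s_0, k_0) = 0x63139
s_2 = Round(s_1, k_1) = 0x514C7
s_3 = Round(s_2, k_2) = 0x97BBC
s_4 = Round(s_3, k_3) = 0xD5331
s_5 = Round(s_4, k_4) = 0x6115A
s_6 = Round(s_5, k_5) = 0x9EE75
s_7 = Round(s_6, k_6) = 0x9B173

0x9B173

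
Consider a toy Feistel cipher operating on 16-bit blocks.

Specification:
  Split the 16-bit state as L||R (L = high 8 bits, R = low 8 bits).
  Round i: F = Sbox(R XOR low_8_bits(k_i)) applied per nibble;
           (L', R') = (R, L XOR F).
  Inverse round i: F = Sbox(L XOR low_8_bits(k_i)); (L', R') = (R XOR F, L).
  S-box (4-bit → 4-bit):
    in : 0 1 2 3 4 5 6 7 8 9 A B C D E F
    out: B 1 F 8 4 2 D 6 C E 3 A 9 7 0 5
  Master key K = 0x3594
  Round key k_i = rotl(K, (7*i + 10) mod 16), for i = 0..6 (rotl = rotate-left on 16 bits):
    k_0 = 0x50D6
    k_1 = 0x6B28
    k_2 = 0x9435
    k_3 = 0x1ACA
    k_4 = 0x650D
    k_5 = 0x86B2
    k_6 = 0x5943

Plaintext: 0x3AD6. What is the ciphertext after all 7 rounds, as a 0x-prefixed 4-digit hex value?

s_0 = plaintext = 0x3AD6
s_1 = Round(s_0, k_0) = 0xD681
s_2 = Round(s_1, k_1) = 0x81E8
s_3 = Round(s_2, k_2) = 0xE8F6
s_4 = Round(s_3, k_3) = 0xF661
s_5 = Round(s_4, k_4) = 0x612F
s_6 = Round(s_5, k_5) = 0x2F86
s_7 = Round(s_6, k_6) = 0x86BD

0x86BD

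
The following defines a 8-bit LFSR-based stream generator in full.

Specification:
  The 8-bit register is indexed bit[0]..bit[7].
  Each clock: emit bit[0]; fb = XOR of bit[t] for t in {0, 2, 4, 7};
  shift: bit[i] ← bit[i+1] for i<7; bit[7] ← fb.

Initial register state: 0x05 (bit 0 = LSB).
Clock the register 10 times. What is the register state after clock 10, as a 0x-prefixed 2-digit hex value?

0xEF

reg_0 = 0x05
clock 1: out=1, reg = 0x02
clock 2: out=0, reg = 0x01
clock 3: out=1, reg = 0x80
clock 4: out=0, reg = 0xC0
clock 5: out=0, reg = 0xE0
clock 6: out=0, reg = 0xF0
clock 7: out=0, reg = 0x78
clock 8: out=0, reg = 0xBC
clock 9: out=0, reg = 0xDE
clock 10: out=0, reg = 0xEF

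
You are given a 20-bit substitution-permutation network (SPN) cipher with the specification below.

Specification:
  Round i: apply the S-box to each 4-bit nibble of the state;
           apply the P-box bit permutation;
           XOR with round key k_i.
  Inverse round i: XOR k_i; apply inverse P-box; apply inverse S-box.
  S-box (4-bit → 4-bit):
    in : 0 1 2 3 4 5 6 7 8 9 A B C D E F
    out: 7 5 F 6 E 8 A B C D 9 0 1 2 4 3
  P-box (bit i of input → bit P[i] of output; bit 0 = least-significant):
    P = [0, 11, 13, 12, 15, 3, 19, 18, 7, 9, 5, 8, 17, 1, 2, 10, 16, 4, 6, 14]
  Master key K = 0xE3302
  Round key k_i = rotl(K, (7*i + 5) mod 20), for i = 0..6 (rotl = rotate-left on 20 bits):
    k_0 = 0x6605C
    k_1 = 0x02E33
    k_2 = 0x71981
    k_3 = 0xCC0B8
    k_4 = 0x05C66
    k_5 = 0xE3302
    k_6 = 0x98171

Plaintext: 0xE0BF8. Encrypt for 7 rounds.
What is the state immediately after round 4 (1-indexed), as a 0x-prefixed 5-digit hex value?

0x7BB0B

s_0 = plaintext = 0xE0BF8
s_1 = Round(s_0, k_0) = 0x4D012
s_2 = Round(s_1, k_1) = 0x8D4C0
s_3 = Round(s_2, k_2) = 0x7F2E2
s_4 = Round(s_3, k_3) = 0x7BB0B
s_5 = Round(s_4, k_4) = 0x99C7E
s_6 = Round(s_5, k_5) = 0x9D7CE
s_7 = Round(s_6, k_6) = 0x862B3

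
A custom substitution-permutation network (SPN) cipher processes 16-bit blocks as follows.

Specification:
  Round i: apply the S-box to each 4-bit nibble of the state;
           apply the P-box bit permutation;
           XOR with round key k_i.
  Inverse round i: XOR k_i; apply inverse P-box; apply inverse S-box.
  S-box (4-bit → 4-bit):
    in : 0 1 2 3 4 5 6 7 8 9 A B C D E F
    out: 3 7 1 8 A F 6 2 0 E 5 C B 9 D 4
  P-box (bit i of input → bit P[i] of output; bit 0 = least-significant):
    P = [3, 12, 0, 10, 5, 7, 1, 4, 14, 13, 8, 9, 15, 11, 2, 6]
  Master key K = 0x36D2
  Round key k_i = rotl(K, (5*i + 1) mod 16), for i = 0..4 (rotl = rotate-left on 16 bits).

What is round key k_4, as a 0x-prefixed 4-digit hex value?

0xDA46

K = 0x36D2
k_0 = rotl(K, (5*0+1) mod 16) = rotl(K, 1) = 0x6DA4
k_1 = rotl(K, (5*1+1) mod 16) = rotl(K, 6) = 0xB48D
k_2 = rotl(K, (5*2+1) mod 16) = rotl(K, 11) = 0x91B6
k_3 = rotl(K, (5*3+1) mod 16) = rotl(K, 0) = 0x36D2
k_4 = rotl(K, (5*4+1) mod 16) = rotl(K, 5) = 0xDA46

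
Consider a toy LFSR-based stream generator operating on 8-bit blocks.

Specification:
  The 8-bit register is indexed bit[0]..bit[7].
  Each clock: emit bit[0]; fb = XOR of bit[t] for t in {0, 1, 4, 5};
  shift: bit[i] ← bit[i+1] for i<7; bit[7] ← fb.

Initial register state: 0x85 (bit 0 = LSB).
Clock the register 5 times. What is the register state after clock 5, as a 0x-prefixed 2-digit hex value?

0x1C

reg_0 = 0x85
clock 1: out=1, reg = 0xC2
clock 2: out=0, reg = 0xE1
clock 3: out=1, reg = 0x70
clock 4: out=0, reg = 0x38
clock 5: out=0, reg = 0x1C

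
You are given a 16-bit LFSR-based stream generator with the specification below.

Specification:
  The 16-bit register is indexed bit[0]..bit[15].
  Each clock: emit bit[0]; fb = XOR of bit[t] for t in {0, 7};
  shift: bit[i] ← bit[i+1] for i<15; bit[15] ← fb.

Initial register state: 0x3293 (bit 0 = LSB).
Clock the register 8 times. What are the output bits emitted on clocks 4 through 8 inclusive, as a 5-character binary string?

01001

reg_0 = 0x3293
clock 1: out=1, reg = 0x1949
clock 2: out=1, reg = 0x8CA4
clock 3: out=0, reg = 0xC652
clock 4: out=0, reg = 0x6329
clock 5: out=1, reg = 0xB194
clock 6: out=0, reg = 0xD8CA
clock 7: out=0, reg = 0xEC65
clock 8: out=1, reg = 0xF632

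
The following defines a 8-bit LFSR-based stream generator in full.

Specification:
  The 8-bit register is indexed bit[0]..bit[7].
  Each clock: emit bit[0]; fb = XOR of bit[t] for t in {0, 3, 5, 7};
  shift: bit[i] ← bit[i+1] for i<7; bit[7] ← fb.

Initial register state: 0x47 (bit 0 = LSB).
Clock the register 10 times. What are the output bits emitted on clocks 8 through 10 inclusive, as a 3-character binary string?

011

reg_0 = 0x47
clock 1: out=1, reg = 0xA3
clock 2: out=1, reg = 0xD1
clock 3: out=1, reg = 0x68
clock 4: out=0, reg = 0x34
clock 5: out=0, reg = 0x9A
clock 6: out=0, reg = 0x4D
clock 7: out=1, reg = 0x26
clock 8: out=0, reg = 0x93
clock 9: out=1, reg = 0x49
clock 10: out=1, reg = 0x24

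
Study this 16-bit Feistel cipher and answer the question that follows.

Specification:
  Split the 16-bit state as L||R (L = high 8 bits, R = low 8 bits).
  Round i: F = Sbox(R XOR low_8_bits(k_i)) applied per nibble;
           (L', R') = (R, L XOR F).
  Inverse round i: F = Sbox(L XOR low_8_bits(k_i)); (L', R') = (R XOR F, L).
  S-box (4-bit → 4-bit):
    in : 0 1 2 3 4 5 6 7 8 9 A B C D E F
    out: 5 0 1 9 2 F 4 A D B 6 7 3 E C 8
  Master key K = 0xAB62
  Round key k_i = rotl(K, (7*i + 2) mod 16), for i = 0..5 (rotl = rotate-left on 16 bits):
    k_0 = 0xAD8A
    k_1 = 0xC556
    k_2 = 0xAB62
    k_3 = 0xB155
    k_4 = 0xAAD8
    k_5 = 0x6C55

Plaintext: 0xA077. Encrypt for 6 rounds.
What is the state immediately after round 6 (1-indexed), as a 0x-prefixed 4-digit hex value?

0xA70F

s_0 = plaintext = 0xA077
s_1 = Round(s_0, k_0) = 0x772E
s_2 = Round(s_1, k_1) = 0x2EDA
s_3 = Round(s_2, k_2) = 0xDA53
s_4 = Round(s_3, k_3) = 0x538E
s_5 = Round(s_4, k_4) = 0x8EA7
s_6 = Round(s_5, k_5) = 0xA70F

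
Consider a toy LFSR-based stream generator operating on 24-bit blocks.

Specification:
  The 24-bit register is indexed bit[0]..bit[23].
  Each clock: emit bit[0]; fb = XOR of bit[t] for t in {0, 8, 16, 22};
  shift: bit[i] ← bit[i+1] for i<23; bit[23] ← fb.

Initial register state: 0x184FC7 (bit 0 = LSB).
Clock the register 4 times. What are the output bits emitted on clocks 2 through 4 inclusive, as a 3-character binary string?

110

reg_0 = 0x184FC7
clock 1: out=1, reg = 0x0C27E3
clock 2: out=1, reg = 0x0613F1
clock 3: out=1, reg = 0x0309F8
clock 4: out=0, reg = 0x0184FC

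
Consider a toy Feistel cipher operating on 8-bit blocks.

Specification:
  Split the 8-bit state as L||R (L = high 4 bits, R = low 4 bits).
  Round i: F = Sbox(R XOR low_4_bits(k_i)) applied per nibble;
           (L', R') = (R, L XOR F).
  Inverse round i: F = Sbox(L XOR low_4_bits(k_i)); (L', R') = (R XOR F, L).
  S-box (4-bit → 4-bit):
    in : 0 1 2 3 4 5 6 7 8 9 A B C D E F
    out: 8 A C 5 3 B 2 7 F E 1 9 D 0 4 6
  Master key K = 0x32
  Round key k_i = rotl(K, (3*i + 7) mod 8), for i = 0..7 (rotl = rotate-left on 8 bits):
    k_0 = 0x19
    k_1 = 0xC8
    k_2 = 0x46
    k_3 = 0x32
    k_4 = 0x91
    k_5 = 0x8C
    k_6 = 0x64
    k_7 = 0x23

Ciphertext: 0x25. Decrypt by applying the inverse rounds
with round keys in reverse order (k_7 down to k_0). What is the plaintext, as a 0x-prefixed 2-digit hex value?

0xEA

s_0 = ciphertext = 0x25
s_1 = InvRound(s_0, k_7) = 0xF2
s_2 = InvRound(s_1, k_6) = 0xBF
s_3 = InvRound(s_2, k_5) = 0x8B
s_4 = InvRound(s_3, k_4) = 0x58
s_5 = InvRound(s_4, k_3) = 0xF5
s_6 = InvRound(s_5, k_2) = 0xBF
s_7 = InvRound(s_6, k_1) = 0xAB
s_8 = InvRound(s_7, k_0) = 0xEA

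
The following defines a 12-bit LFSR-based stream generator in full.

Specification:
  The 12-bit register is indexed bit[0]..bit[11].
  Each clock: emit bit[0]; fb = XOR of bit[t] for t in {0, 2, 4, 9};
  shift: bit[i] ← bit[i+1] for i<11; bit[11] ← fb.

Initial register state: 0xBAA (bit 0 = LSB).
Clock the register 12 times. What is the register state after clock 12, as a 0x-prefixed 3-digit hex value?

0x4C7

reg_0 = 0xBAA
clock 1: out=0, reg = 0xDD5
clock 2: out=1, reg = 0xEEA
clock 3: out=0, reg = 0xF75
clock 4: out=1, reg = 0x7BA
clock 5: out=0, reg = 0x3DD
clock 6: out=1, reg = 0x1EE
clock 7: out=0, reg = 0x8F7
clock 8: out=1, reg = 0xC7B
clock 9: out=1, reg = 0x63D
clock 10: out=1, reg = 0x31E
clock 11: out=0, reg = 0x98F
clock 12: out=1, reg = 0x4C7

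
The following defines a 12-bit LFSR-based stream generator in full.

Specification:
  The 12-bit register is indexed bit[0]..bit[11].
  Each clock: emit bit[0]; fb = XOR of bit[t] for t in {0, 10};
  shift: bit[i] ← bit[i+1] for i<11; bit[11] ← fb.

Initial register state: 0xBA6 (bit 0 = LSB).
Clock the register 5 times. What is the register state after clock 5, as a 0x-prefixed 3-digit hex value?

0xA5D

reg_0 = 0xBA6
clock 1: out=0, reg = 0x5D3
clock 2: out=1, reg = 0x2E9
clock 3: out=1, reg = 0x974
clock 4: out=0, reg = 0x4BA
clock 5: out=0, reg = 0xA5D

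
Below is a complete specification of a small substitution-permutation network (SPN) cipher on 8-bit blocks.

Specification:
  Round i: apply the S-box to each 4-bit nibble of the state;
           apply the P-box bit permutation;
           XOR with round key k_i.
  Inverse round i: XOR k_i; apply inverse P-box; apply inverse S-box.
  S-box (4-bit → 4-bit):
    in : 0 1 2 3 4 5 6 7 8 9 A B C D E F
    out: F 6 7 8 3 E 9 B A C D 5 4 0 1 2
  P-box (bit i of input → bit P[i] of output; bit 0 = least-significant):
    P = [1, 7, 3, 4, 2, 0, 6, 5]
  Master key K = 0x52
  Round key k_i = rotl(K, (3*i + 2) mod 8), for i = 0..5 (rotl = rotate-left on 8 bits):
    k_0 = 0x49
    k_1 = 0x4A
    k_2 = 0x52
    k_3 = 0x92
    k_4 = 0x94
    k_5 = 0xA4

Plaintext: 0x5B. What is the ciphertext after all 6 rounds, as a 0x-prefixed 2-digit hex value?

s_0 = plaintext = 0x5B
s_1 = Round(s_0, k_0) = 0x22
s_2 = Round(s_1, k_1) = 0x85
s_3 = Round(s_2, k_2) = 0xEB
s_4 = Round(s_3, k_3) = 0x9C
s_5 = Round(s_4, k_4) = 0xFC
s_6 = Round(s_5, k_5) = 0xAD

0xAD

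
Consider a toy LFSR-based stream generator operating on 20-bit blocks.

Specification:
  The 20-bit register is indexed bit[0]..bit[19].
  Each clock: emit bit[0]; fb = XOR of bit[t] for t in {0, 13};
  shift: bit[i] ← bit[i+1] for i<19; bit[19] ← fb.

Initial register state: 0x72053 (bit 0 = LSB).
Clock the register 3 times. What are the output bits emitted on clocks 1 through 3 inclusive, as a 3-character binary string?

110

reg_0 = 0x72053
clock 1: out=1, reg = 0x39029
clock 2: out=1, reg = 0x9C814
clock 3: out=0, reg = 0x4E40A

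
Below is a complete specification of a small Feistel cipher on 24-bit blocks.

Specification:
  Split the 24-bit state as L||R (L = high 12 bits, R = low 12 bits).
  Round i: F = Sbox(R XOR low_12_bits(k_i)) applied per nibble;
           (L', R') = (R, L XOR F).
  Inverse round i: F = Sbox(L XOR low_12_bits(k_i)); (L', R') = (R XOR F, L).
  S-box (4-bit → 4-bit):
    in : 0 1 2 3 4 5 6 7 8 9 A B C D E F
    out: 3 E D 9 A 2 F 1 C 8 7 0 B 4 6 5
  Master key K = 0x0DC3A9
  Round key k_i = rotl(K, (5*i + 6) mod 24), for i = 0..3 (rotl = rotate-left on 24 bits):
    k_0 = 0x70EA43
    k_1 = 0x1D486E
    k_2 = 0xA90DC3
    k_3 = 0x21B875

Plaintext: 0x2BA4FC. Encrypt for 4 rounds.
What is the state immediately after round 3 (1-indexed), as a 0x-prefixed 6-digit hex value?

0xFB29A1

s_0 = plaintext = 0x2BA4FC
s_1 = Round(s_0, k_0) = 0x4FC4BF
s_2 = Round(s_1, k_1) = 0x4BFFB2
s_3 = Round(s_2, k_2) = 0xFB29A1
s_4 = Round(s_3, k_3) = 0x9A11F8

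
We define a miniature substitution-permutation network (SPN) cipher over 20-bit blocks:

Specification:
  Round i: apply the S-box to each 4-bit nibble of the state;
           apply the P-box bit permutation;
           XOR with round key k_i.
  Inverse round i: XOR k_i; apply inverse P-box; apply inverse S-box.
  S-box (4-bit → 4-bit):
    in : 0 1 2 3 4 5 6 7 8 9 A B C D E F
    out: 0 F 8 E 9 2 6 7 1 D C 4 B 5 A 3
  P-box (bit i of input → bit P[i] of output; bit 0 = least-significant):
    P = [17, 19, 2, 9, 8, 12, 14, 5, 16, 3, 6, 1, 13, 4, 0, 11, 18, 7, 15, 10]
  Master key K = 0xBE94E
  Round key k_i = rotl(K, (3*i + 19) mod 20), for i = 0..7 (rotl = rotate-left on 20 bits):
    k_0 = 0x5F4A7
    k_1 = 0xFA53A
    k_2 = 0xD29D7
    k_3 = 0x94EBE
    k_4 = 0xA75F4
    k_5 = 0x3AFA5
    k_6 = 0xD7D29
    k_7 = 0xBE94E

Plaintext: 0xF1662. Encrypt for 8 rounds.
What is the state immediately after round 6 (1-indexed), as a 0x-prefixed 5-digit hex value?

s_0 = plaintext = 0xF1662
s_1 = Round(s_0, k_0) = 0x18E7E
s_2 = Round(s_1, k_1) = 0x352B0
s_3 = Round(s_2, k_2) = 0xDED45
s_4 = Round(s_3, k_3) = 0x4C7CE
s_5 = Round(s_4, k_4) = 0x74A8C
s_6 = Round(s_5, k_5) = 0xD0467
s_7 = Round(s_6, k_6) = 0x2AD2F
s_8 = Round(s_7, k_7) = 0x0E52F

0xD0467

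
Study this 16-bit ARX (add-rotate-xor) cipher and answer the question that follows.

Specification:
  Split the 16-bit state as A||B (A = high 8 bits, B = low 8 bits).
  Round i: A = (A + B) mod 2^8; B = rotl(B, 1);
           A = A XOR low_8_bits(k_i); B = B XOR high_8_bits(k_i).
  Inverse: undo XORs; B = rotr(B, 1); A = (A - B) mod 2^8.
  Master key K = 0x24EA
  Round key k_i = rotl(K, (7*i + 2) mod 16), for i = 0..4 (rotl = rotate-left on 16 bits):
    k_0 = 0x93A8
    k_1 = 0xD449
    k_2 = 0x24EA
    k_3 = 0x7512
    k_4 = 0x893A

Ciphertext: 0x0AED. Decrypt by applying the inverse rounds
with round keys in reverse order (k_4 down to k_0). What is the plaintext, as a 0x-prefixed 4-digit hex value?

0xAA0C

s_0 = ciphertext = 0x0AED
s_1 = InvRound(s_0, k_4) = 0xFE32
s_2 = InvRound(s_1, k_3) = 0x49A3
s_3 = InvRound(s_2, k_2) = 0xE0C3
s_4 = InvRound(s_3, k_1) = 0x1E8B
s_5 = InvRound(s_4, k_0) = 0xAA0C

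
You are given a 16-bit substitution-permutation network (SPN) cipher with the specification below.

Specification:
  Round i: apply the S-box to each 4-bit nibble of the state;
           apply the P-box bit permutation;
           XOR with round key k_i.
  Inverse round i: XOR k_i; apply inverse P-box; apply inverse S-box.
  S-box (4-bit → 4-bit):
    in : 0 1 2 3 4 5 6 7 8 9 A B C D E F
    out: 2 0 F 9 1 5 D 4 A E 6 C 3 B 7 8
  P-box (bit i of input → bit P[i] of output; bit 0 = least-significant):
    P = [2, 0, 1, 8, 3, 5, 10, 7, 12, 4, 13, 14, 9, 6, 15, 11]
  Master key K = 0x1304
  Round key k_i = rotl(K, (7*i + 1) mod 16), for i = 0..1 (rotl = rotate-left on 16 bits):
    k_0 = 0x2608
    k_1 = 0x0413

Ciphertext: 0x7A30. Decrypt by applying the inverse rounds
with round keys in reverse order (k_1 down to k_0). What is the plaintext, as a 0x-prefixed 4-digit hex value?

s_0 = ciphertext = 0x7A30
s_1 = InvRound(s_0, k_1) = 0x36AA
s_2 = InvRound(s_1, k_0) = 0x1487

0x1487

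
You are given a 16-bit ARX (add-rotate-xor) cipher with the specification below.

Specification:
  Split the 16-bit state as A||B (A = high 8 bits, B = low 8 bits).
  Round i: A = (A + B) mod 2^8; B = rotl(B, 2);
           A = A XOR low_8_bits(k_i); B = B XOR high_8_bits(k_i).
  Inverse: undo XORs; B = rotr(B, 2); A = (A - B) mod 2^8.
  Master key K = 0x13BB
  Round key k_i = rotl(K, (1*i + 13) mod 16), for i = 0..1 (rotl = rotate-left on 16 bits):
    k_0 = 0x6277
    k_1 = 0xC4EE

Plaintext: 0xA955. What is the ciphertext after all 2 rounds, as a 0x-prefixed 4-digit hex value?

0x2E18

s_0 = plaintext = 0xA955
s_1 = Round(s_0, k_0) = 0x8937
s_2 = Round(s_1, k_1) = 0x2E18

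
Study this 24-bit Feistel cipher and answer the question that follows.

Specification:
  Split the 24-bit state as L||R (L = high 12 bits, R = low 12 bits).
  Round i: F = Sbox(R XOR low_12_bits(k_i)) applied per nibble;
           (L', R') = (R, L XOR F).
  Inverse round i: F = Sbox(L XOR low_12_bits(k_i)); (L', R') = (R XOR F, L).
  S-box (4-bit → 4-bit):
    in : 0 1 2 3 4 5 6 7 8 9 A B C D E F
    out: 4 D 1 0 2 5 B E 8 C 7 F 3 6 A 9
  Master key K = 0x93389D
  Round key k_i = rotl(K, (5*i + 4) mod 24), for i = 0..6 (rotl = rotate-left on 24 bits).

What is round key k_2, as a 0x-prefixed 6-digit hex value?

0x2764CE

K = 0x93389D
k_0 = rotl(K, (5*0+4) mod 24) = rotl(K, 4) = 0x3389D9
k_1 = rotl(K, (5*1+4) mod 24) = rotl(K, 9) = 0x713B26
k_2 = rotl(K, (5*2+4) mod 24) = rotl(K, 14) = 0x2764CE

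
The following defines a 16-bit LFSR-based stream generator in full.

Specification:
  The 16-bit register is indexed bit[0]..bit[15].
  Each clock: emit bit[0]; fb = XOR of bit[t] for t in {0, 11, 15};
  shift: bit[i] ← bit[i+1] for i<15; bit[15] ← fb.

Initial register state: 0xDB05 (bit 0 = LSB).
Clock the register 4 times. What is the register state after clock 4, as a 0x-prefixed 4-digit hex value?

0x5DB0

reg_0 = 0xDB05
clock 1: out=1, reg = 0xED82
clock 2: out=0, reg = 0x76C1
clock 3: out=1, reg = 0xBB60
clock 4: out=0, reg = 0x5DB0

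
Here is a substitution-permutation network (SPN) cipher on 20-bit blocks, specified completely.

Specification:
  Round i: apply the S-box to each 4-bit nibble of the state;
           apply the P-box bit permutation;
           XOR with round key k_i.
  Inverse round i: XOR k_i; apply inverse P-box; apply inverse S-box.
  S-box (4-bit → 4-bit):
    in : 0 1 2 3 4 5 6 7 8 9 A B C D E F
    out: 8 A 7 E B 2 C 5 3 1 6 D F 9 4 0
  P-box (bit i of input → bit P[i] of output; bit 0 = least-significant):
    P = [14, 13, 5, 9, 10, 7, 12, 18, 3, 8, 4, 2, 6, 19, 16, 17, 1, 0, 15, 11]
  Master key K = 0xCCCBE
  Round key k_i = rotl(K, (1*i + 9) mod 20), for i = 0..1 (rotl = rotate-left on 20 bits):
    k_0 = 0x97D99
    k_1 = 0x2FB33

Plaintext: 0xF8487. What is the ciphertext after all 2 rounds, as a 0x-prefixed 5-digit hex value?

s_0 = plaintext = 0xF8487
s_1 = Round(s_0, k_0) = 0x13875
s_2 = Round(s_1, k_1) = 0x9C63A

0x9C63A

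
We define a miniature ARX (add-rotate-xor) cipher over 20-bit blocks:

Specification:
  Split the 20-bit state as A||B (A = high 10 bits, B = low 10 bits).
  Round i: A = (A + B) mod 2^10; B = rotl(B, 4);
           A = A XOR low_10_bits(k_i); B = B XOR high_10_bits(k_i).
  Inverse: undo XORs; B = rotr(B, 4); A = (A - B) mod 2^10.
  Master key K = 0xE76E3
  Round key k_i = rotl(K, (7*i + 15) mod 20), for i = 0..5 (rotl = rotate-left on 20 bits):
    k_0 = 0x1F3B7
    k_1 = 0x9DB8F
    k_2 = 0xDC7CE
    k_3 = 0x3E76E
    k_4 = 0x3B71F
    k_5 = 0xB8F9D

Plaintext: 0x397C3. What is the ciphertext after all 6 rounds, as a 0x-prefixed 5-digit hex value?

0xC9D2D

s_0 = plaintext = 0x397C3
s_1 = Round(s_0, k_0) = 0xC7C43
s_2 = Round(s_1, k_1) = 0x3B647
s_3 = Round(s_2, k_2) = 0x3EB08
s_4 = Round(s_3, k_3) = 0xDB075
s_5 = Round(s_4, k_4) = 0x3FBBC
s_6 = Round(s_5, k_5) = 0xC9D2D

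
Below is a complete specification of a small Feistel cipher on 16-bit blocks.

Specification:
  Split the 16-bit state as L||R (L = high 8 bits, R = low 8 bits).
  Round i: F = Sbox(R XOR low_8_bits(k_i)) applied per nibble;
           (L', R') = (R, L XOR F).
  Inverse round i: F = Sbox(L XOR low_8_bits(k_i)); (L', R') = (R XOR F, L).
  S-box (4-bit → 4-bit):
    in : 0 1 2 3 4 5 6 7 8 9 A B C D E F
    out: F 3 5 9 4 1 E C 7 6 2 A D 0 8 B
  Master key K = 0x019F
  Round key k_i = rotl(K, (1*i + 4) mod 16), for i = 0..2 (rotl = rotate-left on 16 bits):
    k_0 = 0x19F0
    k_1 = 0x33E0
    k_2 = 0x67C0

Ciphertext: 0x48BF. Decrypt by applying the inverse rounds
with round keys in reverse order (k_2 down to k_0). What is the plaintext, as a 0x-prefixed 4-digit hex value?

0x431F

s_0 = ciphertext = 0x48BF
s_1 = InvRound(s_0, k_2) = 0xC848
s_2 = InvRound(s_1, k_1) = 0x1FC8
s_3 = InvRound(s_2, k_0) = 0x431F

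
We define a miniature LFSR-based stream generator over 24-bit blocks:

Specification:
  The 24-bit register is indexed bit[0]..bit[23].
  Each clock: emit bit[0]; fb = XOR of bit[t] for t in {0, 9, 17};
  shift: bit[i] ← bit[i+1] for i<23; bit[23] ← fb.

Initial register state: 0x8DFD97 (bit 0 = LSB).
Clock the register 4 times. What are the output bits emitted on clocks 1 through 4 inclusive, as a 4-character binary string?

reg_0 = 0x8DFD97
clock 1: out=1, reg = 0xC6FECB
clock 2: out=1, reg = 0xE37F65
clock 3: out=1, reg = 0xF1BFB2
clock 4: out=0, reg = 0xF8DFD9

1110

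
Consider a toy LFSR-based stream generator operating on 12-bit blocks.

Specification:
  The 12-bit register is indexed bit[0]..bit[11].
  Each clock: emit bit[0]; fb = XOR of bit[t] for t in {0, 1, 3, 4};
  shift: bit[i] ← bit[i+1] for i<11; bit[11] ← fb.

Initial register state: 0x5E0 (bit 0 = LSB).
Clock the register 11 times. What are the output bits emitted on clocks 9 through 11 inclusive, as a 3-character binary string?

reg_0 = 0x5E0
clock 1: out=0, reg = 0x2F0
clock 2: out=0, reg = 0x978
clock 3: out=0, reg = 0x4BC
clock 4: out=0, reg = 0x25E
clock 5: out=0, reg = 0x92F
clock 6: out=1, reg = 0xC97
clock 7: out=1, reg = 0xE4B
clock 8: out=1, reg = 0xF25
clock 9: out=1, reg = 0xF92
clock 10: out=0, reg = 0x7C9
clock 11: out=1, reg = 0x3E4

101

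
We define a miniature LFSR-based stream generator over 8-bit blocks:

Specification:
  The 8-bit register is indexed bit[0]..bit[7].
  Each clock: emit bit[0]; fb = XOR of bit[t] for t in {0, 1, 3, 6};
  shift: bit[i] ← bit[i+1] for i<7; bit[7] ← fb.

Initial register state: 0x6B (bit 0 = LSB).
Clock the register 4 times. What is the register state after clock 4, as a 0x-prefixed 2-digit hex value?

0xA6

reg_0 = 0x6B
clock 1: out=1, reg = 0x35
clock 2: out=1, reg = 0x9A
clock 3: out=0, reg = 0x4D
clock 4: out=1, reg = 0xA6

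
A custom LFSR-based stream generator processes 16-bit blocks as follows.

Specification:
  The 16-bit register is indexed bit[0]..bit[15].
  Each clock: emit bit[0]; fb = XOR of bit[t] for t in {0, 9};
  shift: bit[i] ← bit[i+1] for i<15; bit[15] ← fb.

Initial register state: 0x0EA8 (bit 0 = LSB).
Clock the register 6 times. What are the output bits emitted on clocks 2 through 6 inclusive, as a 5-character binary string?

reg_0 = 0x0EA8
clock 1: out=0, reg = 0x8754
clock 2: out=0, reg = 0xC3AA
clock 3: out=0, reg = 0xE1D5
clock 4: out=1, reg = 0xF0EA
clock 5: out=0, reg = 0x7875
clock 6: out=1, reg = 0xBC3A

00101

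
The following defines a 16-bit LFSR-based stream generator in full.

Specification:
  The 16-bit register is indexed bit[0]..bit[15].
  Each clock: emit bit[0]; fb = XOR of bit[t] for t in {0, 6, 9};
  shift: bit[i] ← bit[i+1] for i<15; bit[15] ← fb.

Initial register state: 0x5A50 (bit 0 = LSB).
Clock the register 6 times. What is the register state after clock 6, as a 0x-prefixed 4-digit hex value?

reg_0 = 0x5A50
clock 1: out=0, reg = 0x2D28
clock 2: out=0, reg = 0x1694
clock 3: out=0, reg = 0x8B4A
clock 4: out=0, reg = 0x45A5
clock 5: out=1, reg = 0xA2D2
clock 6: out=0, reg = 0x5169

0x5169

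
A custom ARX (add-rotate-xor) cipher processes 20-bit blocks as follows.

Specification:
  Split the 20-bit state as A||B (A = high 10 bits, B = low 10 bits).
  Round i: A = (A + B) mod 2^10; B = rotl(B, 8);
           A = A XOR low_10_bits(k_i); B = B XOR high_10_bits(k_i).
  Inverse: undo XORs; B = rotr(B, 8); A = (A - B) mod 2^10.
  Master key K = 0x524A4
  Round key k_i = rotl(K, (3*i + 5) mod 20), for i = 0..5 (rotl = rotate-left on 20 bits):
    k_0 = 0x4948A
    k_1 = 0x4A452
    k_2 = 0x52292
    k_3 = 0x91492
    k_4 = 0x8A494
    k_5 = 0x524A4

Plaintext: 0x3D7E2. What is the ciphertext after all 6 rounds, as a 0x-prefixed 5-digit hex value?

s_0 = plaintext = 0x3D7E2
s_1 = Round(s_0, k_0) = 0x177DD
s_2 = Round(s_1, k_1) = 0x1A0DE
s_3 = Round(s_2, k_2) = 0xF537F
s_4 = Round(s_3, k_3) = 0xF059A
s_5 = Round(s_4, k_4) = 0x73C4F
s_6 = Round(s_5, k_5) = 0xAEA5A

0xAEA5A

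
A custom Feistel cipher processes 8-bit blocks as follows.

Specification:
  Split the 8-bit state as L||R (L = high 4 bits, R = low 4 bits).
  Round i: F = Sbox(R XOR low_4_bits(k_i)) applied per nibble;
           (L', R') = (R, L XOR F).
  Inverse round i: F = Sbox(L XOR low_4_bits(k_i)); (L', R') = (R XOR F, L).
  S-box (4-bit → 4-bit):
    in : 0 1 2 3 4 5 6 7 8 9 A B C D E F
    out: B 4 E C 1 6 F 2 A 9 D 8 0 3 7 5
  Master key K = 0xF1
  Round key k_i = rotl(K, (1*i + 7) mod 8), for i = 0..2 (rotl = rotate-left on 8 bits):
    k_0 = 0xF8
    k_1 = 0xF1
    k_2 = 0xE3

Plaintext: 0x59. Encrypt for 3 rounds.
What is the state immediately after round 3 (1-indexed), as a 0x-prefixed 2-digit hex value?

0x25

s_0 = plaintext = 0x59
s_1 = Round(s_0, k_0) = 0x91
s_2 = Round(s_1, k_1) = 0x12
s_3 = Round(s_2, k_2) = 0x25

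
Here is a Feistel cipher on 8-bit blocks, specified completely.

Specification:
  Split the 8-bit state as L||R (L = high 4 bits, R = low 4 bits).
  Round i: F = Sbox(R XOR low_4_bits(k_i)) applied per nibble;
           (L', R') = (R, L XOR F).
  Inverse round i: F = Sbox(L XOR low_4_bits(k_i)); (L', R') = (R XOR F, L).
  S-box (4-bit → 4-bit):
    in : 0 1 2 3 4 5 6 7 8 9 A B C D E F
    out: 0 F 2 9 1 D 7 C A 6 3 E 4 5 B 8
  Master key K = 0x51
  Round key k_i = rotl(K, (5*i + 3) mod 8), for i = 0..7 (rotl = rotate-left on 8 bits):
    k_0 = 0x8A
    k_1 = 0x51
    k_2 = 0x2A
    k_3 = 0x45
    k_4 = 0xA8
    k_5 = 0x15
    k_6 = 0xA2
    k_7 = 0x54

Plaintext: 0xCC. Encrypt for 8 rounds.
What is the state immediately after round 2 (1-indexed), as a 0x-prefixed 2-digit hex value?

0xBF

s_0 = plaintext = 0xCC
s_1 = Round(s_0, k_0) = 0xCB
s_2 = Round(s_1, k_1) = 0xBF
s_3 = Round(s_2, k_2) = 0xF6
s_4 = Round(s_3, k_3) = 0x66
s_5 = Round(s_4, k_4) = 0x6D
s_6 = Round(s_5, k_5) = 0xDC
s_7 = Round(s_6, k_6) = 0xC6
s_8 = Round(s_7, k_7) = 0x6E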